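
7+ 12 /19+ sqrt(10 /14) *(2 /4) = sqrt(35) /14+ 145 /19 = 8.05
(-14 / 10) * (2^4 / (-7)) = 16 / 5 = 3.20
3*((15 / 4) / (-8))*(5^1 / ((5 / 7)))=-315 / 32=-9.84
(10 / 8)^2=1.56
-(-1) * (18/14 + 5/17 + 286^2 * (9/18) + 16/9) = 40901.36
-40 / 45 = -0.89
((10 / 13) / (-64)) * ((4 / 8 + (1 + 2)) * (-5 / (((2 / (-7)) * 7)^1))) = -175 / 1664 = -0.11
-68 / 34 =-2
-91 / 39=-7 / 3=-2.33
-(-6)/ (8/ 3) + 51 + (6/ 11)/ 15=11723/ 220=53.29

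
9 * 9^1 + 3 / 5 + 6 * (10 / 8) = 891 / 10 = 89.10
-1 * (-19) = 19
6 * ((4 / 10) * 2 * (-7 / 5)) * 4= -672 / 25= -26.88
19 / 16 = 1.19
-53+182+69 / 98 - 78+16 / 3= 16769 / 294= 57.04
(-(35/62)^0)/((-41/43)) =43/41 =1.05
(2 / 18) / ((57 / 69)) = 23 / 171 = 0.13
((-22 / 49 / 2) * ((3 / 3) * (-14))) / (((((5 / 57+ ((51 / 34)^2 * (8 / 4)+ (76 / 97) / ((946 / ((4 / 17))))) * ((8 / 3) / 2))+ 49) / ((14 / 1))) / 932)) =455790479628 / 612284833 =744.41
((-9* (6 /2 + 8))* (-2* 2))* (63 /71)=351.38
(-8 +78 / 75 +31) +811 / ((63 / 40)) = 848863 / 1575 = 538.96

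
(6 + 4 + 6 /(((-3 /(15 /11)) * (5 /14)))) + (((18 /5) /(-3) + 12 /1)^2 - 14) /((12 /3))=15413 /550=28.02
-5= -5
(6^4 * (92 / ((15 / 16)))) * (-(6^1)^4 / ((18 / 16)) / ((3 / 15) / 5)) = -3662807040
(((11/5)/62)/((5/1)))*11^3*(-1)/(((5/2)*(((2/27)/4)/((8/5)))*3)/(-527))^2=-5439829114368/15625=-348149063.32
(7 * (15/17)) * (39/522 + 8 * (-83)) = -4043305/986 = -4100.72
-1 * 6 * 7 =-42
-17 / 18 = -0.94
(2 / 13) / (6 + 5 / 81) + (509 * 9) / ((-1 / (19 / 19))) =-29240361 / 6383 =-4580.97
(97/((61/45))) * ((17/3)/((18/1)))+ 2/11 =91427/4026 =22.71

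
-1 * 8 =-8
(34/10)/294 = 17/1470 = 0.01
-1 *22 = -22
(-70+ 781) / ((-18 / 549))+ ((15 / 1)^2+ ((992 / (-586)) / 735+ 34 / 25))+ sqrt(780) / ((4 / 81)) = -46213335907 / 2153550+ 81 * sqrt(195) / 2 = -20893.59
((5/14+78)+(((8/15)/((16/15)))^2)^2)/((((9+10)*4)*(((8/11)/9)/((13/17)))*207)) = 1255969/26625536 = 0.05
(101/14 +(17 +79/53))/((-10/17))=-324241/7420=-43.70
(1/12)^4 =0.00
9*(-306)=-2754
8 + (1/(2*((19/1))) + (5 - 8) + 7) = 12.03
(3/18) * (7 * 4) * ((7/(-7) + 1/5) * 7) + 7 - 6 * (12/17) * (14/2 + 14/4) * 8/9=-14959/255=-58.66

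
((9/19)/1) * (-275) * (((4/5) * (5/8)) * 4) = -4950/19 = -260.53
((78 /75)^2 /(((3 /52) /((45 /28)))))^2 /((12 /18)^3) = 2345829174 /765625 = 3063.94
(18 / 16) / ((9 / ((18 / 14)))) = 9 / 56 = 0.16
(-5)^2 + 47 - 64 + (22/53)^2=22956/2809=8.17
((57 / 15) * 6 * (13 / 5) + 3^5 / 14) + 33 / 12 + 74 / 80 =112437 / 1400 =80.31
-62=-62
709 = 709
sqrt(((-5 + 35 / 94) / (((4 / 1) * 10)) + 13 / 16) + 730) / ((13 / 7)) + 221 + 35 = 7 * sqrt(6456437) / 1222 + 256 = 270.56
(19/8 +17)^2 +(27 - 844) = -28263/64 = -441.61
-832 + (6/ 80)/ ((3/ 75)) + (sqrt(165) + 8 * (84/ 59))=-386443/ 472 + sqrt(165)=-805.89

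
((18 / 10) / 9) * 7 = 7 / 5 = 1.40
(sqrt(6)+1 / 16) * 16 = 1+16 * sqrt(6) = 40.19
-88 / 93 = -0.95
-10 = -10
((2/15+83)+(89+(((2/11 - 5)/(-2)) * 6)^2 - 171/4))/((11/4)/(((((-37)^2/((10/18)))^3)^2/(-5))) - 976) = -2864278294177718930377217957181/8263060433914213105501891730195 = -0.35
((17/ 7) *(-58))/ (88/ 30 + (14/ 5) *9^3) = -7395/ 107317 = -0.07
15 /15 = 1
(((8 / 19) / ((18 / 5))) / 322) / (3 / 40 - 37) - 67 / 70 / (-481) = 387281747 / 195590410470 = 0.00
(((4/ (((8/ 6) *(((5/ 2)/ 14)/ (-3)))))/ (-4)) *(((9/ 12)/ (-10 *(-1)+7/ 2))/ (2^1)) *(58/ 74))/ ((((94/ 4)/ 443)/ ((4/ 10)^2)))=179858/ 217375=0.83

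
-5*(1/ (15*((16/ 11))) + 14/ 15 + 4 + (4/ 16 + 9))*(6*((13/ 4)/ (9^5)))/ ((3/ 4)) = -44395/ 1417176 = -0.03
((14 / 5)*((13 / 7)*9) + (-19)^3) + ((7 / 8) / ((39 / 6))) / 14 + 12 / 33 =-38963649 / 5720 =-6811.83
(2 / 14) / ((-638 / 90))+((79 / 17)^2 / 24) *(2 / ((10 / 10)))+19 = 160916929 / 7744044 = 20.78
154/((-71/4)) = -616/71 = -8.68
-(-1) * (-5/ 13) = -5/ 13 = -0.38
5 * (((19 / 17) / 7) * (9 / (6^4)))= 95 / 17136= 0.01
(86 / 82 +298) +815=45676 / 41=1114.05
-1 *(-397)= 397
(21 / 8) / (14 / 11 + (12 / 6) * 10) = 0.12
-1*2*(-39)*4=312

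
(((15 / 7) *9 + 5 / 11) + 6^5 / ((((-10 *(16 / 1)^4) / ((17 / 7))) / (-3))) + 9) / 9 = 3.20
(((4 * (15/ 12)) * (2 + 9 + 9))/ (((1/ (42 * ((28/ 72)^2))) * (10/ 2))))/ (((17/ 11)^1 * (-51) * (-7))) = 5390/ 23409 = 0.23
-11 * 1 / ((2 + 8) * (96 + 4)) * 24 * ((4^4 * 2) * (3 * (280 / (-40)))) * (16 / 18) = 315392 / 125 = 2523.14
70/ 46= 35/ 23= 1.52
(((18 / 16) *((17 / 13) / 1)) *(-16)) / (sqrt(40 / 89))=-153 *sqrt(890) / 130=-35.11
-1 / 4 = -0.25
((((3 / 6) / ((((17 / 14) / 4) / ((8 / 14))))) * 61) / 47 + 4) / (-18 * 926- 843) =-4172 / 13991289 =-0.00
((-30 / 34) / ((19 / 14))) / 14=-15 / 323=-0.05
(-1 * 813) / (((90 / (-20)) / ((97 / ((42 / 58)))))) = 1524646 / 63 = 24200.73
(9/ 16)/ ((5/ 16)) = 9/ 5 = 1.80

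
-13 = -13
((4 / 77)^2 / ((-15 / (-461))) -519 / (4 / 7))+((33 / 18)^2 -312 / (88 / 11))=-251812147 / 266805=-943.81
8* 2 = 16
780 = 780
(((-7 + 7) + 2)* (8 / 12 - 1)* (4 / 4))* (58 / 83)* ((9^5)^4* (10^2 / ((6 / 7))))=-54844579737523478813400 / 83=-660778069126788901366.27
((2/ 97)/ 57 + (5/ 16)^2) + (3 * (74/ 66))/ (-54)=5006515/ 140126976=0.04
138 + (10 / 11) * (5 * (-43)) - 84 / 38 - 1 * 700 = -158770 / 209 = -759.67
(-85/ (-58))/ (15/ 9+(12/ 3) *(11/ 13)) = 3315/ 11426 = 0.29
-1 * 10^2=-100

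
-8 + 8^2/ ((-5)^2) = -136/ 25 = -5.44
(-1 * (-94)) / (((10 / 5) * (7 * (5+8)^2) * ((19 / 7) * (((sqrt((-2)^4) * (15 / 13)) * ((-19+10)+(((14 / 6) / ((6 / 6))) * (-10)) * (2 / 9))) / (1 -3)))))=423 / 946010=0.00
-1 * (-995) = 995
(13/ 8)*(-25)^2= 8125/ 8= 1015.62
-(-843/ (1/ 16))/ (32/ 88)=37092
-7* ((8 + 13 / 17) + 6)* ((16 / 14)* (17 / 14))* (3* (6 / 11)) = -234.70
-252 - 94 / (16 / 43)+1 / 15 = -60547 / 120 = -504.56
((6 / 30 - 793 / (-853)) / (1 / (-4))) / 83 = -19272 / 353995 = -0.05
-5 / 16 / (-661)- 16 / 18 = -84563 / 95184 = -0.89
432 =432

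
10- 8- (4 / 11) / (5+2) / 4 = 153 / 77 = 1.99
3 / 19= 0.16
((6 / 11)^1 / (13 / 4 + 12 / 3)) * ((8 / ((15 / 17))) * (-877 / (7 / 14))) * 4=-7633408 / 1595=-4785.84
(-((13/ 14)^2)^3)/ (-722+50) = 4826809/ 5059848192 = 0.00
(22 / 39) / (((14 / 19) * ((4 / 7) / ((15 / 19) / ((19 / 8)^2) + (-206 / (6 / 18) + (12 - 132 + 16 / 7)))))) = -194244215 / 197106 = -985.48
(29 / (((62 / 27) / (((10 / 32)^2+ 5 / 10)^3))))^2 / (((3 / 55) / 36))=1297645464785388457365 / 270497452618940416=4797.26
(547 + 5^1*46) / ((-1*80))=-777 / 80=-9.71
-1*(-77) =77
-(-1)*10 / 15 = 2 / 3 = 0.67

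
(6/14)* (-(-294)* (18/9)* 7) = 1764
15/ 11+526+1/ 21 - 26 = 115826/ 231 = 501.41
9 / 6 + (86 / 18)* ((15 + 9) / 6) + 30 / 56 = 5329 / 252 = 21.15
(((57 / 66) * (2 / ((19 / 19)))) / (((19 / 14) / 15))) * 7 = 1470 / 11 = 133.64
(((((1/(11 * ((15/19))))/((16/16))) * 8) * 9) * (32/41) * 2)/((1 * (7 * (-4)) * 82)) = -3648/647185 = -0.01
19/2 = 9.50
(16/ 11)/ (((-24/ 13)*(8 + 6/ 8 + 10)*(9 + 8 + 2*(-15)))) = 8/ 2475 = 0.00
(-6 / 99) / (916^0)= -2 / 33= -0.06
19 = 19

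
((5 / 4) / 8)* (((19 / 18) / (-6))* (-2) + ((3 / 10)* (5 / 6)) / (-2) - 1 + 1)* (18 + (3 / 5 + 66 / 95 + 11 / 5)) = 50029 / 65664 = 0.76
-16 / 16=-1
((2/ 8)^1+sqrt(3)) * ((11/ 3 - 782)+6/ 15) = -11669 * sqrt(3)/ 15 - 11669/ 60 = -1541.90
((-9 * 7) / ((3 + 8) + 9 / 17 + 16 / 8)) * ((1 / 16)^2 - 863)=236612817 / 58880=4018.56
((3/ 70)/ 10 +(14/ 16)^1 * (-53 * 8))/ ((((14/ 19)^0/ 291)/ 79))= -5970174333/ 700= -8528820.48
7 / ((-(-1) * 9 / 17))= 119 / 9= 13.22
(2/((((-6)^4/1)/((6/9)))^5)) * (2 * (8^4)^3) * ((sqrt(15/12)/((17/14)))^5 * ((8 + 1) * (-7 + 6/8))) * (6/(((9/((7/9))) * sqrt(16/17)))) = -77102448640000 * sqrt(85)/3609085989413728953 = -0.00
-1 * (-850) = 850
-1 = -1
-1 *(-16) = 16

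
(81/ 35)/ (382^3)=0.00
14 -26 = -12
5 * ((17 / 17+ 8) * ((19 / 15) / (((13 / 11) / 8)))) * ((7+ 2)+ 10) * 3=285912 / 13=21993.23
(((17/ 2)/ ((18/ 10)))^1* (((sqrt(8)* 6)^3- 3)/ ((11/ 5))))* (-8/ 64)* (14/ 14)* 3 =425/ 176- 30600* sqrt(2)/ 11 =-3931.67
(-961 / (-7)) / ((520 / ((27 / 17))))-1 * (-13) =830387 / 61880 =13.42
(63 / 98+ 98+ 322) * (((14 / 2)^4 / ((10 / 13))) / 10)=26259051 / 200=131295.26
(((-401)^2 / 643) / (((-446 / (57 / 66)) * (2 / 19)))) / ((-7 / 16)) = 116098322 / 11040953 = 10.52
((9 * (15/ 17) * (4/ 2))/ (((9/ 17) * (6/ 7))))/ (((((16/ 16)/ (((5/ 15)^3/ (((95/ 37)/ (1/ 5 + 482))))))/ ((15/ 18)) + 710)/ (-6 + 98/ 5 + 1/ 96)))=4079525317/ 6081826560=0.67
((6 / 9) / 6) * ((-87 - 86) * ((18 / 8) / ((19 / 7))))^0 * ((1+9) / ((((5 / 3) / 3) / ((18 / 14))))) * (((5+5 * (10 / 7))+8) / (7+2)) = 282 / 49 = 5.76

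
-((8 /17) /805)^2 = -64 /187279225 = -0.00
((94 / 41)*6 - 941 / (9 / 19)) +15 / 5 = -726856 / 369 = -1969.80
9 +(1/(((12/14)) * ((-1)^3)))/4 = 209/24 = 8.71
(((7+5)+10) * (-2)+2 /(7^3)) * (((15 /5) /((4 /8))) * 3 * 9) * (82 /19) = -200455560 /6517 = -30758.87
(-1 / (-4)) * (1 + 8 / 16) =3 / 8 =0.38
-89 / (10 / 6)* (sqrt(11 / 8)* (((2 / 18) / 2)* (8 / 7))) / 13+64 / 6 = 32 / 3- 89* sqrt(22) / 1365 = 10.36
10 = 10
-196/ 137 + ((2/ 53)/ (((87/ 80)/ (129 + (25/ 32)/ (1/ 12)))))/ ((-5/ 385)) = -78152872/ 210569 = -371.15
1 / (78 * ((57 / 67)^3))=0.02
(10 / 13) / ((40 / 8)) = 2 / 13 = 0.15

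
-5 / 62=-0.08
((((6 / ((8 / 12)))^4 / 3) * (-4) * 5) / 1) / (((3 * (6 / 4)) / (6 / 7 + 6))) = -466560 / 7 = -66651.43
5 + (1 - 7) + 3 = 2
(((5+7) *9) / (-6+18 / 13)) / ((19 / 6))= -702 / 95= -7.39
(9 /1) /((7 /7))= 9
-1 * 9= -9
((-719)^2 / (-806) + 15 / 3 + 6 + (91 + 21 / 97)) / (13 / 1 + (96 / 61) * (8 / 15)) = -1836698105 / 47143746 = -38.96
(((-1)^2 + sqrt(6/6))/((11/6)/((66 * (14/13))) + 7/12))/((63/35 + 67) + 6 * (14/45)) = 756/16271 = 0.05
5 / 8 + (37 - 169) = -1051 / 8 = -131.38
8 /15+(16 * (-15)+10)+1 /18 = -20647 /90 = -229.41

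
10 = 10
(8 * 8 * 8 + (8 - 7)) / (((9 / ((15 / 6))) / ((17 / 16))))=4845 / 32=151.41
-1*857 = -857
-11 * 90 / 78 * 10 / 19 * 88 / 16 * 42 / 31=-381150 / 7657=-49.78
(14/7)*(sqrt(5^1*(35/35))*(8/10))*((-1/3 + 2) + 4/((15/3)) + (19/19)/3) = 112*sqrt(5)/25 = 10.02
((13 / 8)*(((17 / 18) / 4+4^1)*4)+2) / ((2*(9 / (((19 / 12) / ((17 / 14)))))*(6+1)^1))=80807 / 264384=0.31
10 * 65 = 650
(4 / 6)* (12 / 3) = 8 / 3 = 2.67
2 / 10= 0.20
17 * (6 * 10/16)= 255/4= 63.75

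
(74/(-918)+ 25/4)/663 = 0.01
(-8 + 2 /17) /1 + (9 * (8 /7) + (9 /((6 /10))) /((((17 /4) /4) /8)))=13726 /119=115.34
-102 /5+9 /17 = -1689 /85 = -19.87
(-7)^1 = -7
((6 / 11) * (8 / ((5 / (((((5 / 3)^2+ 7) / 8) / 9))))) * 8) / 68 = 0.01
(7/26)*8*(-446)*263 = -3284344/13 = -252641.85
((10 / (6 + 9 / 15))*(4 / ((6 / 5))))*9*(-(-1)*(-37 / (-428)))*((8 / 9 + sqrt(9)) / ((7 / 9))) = 23125 / 1177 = 19.65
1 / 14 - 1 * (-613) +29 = 642.07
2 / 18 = 1 / 9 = 0.11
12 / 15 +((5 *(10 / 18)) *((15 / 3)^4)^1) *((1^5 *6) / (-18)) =-78017 / 135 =-577.90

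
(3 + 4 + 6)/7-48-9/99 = -3560/77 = -46.23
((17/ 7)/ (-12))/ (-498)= 17/ 41832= 0.00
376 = 376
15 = 15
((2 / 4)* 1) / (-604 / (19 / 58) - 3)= -0.00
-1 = -1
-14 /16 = -7 /8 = -0.88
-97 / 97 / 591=-1 / 591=-0.00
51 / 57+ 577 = 10980 / 19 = 577.89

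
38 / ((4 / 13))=123.50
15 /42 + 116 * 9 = 14621 /14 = 1044.36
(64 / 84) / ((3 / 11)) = 176 / 63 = 2.79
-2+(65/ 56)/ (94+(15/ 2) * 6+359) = -55711/ 27888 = -2.00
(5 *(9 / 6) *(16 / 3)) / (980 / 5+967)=40 / 1163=0.03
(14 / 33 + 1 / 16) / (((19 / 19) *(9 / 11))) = 257 / 432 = 0.59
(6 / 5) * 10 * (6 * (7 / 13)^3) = 24696 / 2197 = 11.24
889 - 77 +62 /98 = 39819 /49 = 812.63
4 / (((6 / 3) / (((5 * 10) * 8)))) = 800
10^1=10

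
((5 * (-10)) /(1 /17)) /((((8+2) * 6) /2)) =-85 /3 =-28.33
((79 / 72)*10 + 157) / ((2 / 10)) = 30235 / 36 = 839.86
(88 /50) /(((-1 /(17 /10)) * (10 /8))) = -1496 /625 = -2.39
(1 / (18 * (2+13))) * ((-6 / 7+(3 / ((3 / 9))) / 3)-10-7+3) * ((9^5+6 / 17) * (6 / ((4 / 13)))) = -361047427 / 7140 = -50566.87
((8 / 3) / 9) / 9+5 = 1223 / 243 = 5.03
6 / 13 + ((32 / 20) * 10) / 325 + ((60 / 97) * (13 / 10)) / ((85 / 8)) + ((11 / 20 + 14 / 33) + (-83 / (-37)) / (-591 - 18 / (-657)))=175804525631671 / 112919742635700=1.56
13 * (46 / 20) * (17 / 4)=5083 / 40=127.08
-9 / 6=-3 / 2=-1.50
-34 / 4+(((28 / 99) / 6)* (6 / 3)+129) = 71633 / 594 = 120.59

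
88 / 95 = 0.93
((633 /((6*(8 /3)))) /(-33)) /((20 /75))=-4.50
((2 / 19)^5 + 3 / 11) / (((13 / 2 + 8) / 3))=44571894 / 789875581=0.06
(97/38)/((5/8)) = 388/95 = 4.08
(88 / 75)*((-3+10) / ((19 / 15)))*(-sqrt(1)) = -616 / 95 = -6.48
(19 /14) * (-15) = -285 /14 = -20.36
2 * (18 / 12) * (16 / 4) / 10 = 6 / 5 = 1.20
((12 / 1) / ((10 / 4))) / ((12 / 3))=6 / 5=1.20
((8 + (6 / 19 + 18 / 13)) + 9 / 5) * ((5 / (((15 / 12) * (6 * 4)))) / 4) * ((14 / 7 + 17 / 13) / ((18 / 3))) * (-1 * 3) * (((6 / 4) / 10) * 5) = -610729 / 1027520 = -0.59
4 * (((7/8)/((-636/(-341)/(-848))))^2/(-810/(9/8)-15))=-116281/135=-861.34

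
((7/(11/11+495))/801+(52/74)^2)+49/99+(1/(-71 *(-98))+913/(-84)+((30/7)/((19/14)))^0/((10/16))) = -861733025981717/104072205671280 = -8.28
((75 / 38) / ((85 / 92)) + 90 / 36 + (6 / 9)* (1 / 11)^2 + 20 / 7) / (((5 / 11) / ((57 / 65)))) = 12309299 / 850850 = 14.47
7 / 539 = 1 / 77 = 0.01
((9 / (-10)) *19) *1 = -171 / 10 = -17.10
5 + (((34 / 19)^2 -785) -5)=-282229 / 361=-781.80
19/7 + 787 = 5528/7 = 789.71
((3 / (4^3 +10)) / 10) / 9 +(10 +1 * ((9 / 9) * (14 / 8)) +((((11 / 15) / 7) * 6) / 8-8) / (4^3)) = 11563429 / 994560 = 11.63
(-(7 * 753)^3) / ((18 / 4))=-32543670558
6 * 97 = 582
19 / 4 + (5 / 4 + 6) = 12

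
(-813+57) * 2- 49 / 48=-72625 / 48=-1513.02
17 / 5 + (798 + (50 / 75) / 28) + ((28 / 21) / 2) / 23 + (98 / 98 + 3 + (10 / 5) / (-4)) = 804.95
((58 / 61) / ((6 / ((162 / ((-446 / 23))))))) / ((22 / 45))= -2.71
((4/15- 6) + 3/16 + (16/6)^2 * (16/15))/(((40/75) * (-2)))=-4405/2304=-1.91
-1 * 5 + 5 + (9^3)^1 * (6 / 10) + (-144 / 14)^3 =-1116099 / 1715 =-650.79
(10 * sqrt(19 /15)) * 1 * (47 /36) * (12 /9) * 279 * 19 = 55366 * sqrt(285) /9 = 103853.96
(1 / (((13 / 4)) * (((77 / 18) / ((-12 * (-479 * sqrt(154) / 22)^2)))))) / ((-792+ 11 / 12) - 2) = 1189422144 / 14970241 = 79.45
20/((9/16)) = 35.56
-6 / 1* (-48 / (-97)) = -288 / 97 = -2.97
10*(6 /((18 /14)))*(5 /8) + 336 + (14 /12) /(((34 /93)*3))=74711 /204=366.23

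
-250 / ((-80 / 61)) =1525 / 8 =190.62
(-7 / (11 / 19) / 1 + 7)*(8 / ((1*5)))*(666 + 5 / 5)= -298816 / 55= -5433.02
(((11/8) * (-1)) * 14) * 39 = -3003/4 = -750.75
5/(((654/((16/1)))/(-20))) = -800/327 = -2.45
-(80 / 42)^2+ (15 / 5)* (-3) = -5569 / 441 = -12.63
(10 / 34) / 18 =5 / 306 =0.02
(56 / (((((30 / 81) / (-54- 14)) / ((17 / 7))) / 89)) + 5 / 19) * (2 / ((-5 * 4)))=211117943 / 950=222229.41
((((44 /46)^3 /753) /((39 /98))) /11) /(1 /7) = 664048 /357308289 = 0.00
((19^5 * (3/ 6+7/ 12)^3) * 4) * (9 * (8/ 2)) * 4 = 5439989503/ 3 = 1813329834.33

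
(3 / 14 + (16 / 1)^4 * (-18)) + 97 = -16513711 / 14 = -1179550.79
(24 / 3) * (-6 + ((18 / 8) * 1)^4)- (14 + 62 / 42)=95125 / 672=141.56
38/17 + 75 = 77.24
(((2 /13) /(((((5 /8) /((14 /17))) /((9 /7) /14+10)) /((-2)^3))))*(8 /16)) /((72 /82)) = -648784 /69615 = -9.32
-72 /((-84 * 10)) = 3 /35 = 0.09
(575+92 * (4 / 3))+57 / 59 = 123658 / 177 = 698.63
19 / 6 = 3.17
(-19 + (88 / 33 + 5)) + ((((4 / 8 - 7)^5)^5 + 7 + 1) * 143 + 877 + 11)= -3027199896377864349523780361513 / 100663296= -30072529081283652281004.00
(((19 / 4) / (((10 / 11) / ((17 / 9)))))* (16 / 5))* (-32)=-1010.63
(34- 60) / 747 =-26 / 747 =-0.03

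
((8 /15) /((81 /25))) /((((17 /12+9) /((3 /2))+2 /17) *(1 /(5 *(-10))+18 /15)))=68000 /3442473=0.02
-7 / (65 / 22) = -154 / 65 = -2.37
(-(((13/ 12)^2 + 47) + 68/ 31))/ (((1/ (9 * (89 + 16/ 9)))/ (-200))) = 4592336575/ 558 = 8229993.86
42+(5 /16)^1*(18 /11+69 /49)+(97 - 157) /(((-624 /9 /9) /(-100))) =-82502631 /112112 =-735.89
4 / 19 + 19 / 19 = 23 / 19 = 1.21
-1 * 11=-11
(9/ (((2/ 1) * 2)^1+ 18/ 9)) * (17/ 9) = 17/ 6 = 2.83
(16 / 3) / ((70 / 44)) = 352 / 105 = 3.35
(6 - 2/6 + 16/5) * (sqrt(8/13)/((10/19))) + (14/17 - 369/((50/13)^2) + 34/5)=-736137/42500 + 2527 * sqrt(26)/975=-4.11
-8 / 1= -8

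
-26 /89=-0.29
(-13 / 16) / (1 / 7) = -91 / 16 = -5.69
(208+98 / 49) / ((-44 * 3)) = -35 / 22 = -1.59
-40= -40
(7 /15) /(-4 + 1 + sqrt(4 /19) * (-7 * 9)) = 133 /78525- 98 * sqrt(19) /26175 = -0.01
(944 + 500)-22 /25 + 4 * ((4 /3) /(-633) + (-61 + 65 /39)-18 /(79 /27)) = 4430010038 /3750525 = 1181.17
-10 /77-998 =-76856 /77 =-998.13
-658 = -658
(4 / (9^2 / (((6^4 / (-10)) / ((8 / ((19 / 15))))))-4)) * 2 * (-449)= 68248 / 151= 451.97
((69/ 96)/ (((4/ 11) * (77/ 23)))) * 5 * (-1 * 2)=-2645/ 448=-5.90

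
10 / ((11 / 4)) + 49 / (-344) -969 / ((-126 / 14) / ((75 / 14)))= 15370447 / 26488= 580.28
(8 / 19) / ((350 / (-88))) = -352 / 3325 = -0.11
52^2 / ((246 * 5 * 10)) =676 / 3075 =0.22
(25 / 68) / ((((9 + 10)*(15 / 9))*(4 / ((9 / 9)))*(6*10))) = 1 / 20672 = 0.00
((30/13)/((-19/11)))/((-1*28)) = 165/3458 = 0.05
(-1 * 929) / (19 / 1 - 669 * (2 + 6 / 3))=929 / 2657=0.35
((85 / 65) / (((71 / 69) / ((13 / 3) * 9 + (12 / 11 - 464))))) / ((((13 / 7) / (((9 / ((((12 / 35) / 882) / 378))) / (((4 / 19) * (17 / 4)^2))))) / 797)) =-1193917045359655260 / 2243813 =-532092935266.73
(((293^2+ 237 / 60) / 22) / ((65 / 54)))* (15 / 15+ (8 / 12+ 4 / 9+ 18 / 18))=36058239 / 3575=10086.22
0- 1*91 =-91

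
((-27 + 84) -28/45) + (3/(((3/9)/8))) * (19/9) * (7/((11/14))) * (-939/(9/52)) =-3636681533/495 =-7346831.38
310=310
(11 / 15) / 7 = 11 / 105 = 0.10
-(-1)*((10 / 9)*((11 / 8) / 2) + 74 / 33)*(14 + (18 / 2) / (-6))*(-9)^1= -338.21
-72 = -72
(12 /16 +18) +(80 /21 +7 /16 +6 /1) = 9743 /336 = 29.00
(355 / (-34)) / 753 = -355 / 25602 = -0.01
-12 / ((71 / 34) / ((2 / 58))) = -408 / 2059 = -0.20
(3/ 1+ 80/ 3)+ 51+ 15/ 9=247/ 3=82.33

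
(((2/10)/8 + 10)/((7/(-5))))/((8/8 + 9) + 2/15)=-0.71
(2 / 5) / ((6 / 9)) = 3 / 5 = 0.60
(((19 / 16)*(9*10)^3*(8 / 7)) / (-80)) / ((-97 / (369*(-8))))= -255550950 / 679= -376363.70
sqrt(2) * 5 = 5 * sqrt(2) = 7.07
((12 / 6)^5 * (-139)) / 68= -1112 / 17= -65.41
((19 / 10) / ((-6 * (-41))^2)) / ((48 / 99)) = 209 / 3227520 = 0.00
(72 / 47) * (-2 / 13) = -144 / 611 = -0.24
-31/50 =-0.62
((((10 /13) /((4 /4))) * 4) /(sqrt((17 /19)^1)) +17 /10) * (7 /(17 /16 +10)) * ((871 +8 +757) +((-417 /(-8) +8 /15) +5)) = 24185441 /13275 +22762768 * sqrt(323) /117351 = 5307.98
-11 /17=-0.65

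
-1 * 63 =-63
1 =1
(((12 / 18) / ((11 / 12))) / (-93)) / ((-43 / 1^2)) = 8 / 43989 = 0.00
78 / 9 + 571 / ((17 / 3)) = 5581 / 51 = 109.43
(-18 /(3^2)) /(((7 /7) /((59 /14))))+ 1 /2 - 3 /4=-243 /28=-8.68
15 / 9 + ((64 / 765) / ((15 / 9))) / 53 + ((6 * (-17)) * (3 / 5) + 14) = -1025617 / 22525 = -45.53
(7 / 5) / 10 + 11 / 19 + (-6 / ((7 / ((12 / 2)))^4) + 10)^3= 4073889045017083 / 13149222840950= 309.82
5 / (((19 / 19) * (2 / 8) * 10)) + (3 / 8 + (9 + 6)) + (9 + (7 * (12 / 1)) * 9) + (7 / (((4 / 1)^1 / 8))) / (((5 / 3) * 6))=783.78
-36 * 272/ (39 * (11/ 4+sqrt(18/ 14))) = -1005312/ 9139+156672 * sqrt(7)/ 9139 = -64.65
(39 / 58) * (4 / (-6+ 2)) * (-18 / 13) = 27 / 29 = 0.93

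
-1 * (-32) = 32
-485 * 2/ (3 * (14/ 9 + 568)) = -1455/ 2563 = -0.57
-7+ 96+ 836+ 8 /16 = 1851 /2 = 925.50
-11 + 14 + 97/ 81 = 340/ 81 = 4.20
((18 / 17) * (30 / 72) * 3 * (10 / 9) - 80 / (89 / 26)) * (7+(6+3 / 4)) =-1822425 / 6052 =-301.13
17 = 17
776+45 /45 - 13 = 764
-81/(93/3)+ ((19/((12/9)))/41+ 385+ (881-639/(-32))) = 52210785/40672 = 1283.70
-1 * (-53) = 53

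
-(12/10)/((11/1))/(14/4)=-12/385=-0.03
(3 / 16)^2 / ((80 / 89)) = 801 / 20480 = 0.04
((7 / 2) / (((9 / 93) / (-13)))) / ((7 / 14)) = -2821 / 3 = -940.33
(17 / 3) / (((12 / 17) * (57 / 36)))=289 / 57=5.07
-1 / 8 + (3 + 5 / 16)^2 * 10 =14029 / 128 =109.60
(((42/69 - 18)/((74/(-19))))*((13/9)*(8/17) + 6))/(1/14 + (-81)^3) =-54370400/968732845119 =-0.00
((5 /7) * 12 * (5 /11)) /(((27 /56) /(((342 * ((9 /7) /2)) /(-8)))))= -17100 /77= -222.08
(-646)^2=417316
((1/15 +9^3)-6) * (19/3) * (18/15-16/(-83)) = 119110772/18675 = 6378.09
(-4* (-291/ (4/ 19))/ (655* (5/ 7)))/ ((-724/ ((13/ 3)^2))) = -2180269/ 7113300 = -0.31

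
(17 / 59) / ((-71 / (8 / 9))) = -136 / 37701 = -0.00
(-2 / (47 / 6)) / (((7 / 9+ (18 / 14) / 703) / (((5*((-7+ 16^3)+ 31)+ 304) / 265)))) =-26706267 / 1033765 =-25.83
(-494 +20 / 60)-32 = -1577 / 3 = -525.67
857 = 857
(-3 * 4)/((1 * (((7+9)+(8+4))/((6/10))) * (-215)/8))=72/7525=0.01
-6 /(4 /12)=-18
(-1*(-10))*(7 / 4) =35 / 2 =17.50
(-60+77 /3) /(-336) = 103 /1008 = 0.10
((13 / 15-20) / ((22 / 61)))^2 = 306495049 / 108900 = 2814.46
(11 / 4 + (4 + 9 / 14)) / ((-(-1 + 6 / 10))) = 1035 / 56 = 18.48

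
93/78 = 31/26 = 1.19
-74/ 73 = -1.01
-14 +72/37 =-446/37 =-12.05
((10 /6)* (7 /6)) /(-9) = -0.22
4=4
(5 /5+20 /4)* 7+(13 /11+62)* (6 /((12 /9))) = 7179 /22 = 326.32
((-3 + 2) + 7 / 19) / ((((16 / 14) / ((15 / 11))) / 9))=-2835 / 418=-6.78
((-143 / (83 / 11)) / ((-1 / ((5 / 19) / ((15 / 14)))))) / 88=1001 / 18924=0.05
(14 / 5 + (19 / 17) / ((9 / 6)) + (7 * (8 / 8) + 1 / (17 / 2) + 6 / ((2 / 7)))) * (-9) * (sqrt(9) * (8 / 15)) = -193776 / 425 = -455.94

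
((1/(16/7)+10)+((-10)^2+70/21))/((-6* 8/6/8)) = -5461/48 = -113.77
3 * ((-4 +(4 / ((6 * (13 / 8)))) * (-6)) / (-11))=252 / 143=1.76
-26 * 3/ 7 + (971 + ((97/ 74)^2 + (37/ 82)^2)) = 30986638997/ 32218046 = 961.78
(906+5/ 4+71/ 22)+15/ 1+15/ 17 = 692917/ 748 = 926.36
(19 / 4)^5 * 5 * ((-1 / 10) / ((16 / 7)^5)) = -41615795893 / 2147483648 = -19.38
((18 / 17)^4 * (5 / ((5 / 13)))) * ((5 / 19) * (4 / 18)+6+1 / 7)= 1125564336 / 11108293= 101.33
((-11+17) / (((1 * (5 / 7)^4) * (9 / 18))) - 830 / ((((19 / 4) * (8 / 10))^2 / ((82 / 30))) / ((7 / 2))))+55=-303771604 / 676875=-448.79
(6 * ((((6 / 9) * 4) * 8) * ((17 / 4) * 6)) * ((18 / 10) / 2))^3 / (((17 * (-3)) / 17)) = -8450000289.79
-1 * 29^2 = -841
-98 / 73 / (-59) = 98 / 4307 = 0.02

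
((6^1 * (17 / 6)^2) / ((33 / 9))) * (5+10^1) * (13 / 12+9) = 15895 / 8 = 1986.88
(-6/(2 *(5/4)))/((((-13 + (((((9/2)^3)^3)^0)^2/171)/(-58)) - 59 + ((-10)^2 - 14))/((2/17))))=-238032/11802335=-0.02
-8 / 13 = -0.62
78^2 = 6084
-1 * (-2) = 2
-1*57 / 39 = -19 / 13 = -1.46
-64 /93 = -0.69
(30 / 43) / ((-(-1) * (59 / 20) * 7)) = 600 / 17759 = 0.03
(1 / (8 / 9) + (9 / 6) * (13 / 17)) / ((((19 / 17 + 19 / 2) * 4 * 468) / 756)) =6489 / 75088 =0.09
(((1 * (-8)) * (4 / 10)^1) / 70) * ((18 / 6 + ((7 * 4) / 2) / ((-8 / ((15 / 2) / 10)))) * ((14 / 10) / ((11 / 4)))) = -54 / 1375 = -0.04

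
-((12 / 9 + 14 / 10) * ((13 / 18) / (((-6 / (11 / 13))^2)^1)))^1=-4961 / 126360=-0.04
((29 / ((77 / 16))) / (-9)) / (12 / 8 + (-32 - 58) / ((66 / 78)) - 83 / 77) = 928 / 146835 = 0.01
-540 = -540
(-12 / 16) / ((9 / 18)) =-1.50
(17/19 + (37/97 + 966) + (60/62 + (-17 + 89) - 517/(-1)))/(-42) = -88970017/2399586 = -37.08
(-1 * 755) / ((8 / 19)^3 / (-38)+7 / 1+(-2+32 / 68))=-1672670035 / 12115501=-138.06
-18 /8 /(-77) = 9 /308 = 0.03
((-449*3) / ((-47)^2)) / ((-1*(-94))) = -1347 / 207646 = -0.01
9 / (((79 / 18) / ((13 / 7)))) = 3.81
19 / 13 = 1.46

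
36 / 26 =18 / 13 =1.38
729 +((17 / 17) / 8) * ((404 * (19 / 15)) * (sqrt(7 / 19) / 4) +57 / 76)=101 * sqrt(133) / 120 +23331 / 32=738.80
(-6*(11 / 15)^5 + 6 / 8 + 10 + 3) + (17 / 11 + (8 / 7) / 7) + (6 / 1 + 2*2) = 13199326213 / 545737500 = 24.19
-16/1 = -16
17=17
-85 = -85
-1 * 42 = -42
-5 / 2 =-2.50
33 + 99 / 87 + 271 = 8849 / 29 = 305.14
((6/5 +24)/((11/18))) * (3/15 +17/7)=29808/275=108.39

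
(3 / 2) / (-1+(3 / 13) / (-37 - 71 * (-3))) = -3432 / 2285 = -1.50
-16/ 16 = -1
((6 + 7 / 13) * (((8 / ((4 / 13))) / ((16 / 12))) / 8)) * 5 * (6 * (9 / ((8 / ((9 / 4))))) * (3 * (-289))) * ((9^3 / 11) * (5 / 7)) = -979113612375 / 19712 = -49670942.19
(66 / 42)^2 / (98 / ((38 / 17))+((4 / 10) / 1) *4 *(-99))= -11495 / 533267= -0.02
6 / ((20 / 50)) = 15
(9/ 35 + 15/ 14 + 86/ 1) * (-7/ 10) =-6113/ 100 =-61.13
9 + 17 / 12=125 / 12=10.42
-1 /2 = -0.50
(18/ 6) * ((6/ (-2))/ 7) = -9/ 7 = -1.29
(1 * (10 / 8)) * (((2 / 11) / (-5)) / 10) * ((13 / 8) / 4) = -13 / 7040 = -0.00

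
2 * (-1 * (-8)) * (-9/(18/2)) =-16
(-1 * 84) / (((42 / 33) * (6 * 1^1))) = -11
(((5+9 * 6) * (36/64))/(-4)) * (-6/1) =1593/32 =49.78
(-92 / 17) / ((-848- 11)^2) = -92 / 12543977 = -0.00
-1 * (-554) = 554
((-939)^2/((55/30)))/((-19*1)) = -5290326/209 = -25312.56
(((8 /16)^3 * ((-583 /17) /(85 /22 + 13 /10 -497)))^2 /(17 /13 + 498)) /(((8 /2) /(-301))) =-4023206612425 /351411577871180544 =-0.00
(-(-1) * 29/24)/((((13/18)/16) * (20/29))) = 2523/65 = 38.82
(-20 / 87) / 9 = -20 / 783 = -0.03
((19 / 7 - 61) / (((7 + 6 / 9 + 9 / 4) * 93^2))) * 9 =-288 / 47089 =-0.01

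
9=9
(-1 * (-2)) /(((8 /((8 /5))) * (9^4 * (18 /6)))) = 2 /98415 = 0.00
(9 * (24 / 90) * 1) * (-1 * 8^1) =-96 / 5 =-19.20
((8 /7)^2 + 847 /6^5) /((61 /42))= 539167 /553392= 0.97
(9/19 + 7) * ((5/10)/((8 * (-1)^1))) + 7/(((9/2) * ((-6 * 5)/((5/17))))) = -33653/69768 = -0.48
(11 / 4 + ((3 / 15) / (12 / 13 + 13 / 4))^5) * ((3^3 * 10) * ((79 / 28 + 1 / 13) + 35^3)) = 1394023355064134274915891 / 43786482817987000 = 31836842.45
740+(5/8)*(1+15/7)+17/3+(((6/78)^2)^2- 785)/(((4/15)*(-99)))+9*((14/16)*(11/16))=220350351905/281497216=782.78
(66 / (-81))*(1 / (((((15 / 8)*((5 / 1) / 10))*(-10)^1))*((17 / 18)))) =352 / 3825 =0.09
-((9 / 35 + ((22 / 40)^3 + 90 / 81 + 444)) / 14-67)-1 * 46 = -76373453 / 7056000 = -10.82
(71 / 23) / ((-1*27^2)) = -71 / 16767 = -0.00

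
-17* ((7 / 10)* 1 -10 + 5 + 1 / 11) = 7871 / 110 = 71.55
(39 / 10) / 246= 13 / 820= 0.02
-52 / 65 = -4 / 5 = -0.80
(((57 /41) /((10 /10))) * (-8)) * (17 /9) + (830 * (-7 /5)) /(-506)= -582289 /31119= -18.71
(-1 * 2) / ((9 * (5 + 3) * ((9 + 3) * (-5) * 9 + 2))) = 0.00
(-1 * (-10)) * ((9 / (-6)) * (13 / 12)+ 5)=33.75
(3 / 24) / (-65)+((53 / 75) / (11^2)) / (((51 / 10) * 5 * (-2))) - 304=-14632773277 / 48133800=-304.00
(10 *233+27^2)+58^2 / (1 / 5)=19879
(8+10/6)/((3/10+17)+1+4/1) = 290/669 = 0.43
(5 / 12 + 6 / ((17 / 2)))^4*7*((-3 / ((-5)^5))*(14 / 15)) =134752865569 / 13530402000000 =0.01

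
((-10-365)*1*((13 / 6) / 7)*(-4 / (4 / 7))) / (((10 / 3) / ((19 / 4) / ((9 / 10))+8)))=77675 / 24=3236.46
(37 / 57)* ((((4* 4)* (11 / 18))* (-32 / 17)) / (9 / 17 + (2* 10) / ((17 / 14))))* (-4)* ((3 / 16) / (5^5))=26048 / 154434375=0.00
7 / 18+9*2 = 331 / 18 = 18.39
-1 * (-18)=18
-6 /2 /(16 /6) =-9 /8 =-1.12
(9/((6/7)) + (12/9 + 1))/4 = 77/24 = 3.21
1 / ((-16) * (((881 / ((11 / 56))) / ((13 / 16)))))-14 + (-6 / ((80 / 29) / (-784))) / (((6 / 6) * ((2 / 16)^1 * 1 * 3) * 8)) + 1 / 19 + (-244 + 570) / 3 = 663.12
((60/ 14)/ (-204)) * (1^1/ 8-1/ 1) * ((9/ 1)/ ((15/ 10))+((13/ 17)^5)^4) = 122021967018301579669242035/ 1105470942608139726093235472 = 0.11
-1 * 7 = -7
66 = 66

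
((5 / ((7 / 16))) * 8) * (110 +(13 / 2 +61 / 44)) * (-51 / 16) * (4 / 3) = -503880 / 11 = -45807.27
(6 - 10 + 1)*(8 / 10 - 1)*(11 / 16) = 33 / 80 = 0.41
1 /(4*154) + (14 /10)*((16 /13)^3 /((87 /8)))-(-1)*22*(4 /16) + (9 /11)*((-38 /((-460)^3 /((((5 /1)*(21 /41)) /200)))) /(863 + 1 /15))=17463384253592115904729 /3041536135115429952000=5.74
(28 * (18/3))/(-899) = -168/899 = -0.19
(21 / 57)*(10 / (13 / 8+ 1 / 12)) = 1680 / 779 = 2.16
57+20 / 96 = 1373 / 24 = 57.21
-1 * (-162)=162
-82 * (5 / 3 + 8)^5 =-1681914218 / 243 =-6921457.69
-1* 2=-2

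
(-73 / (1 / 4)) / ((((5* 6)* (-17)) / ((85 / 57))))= 146 / 171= 0.85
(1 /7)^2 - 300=-14699 /49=-299.98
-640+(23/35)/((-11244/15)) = -16791063/26236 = -640.00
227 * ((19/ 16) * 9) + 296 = 43553/ 16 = 2722.06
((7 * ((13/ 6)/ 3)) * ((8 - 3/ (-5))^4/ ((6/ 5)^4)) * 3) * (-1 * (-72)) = 311110891/ 108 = 2880656.40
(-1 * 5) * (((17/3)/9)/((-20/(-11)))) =-187/108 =-1.73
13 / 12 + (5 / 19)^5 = 32226787 / 29713188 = 1.08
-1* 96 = -96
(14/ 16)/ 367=7/ 2936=0.00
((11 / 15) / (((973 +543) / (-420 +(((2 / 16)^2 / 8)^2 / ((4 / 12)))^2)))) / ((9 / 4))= -0.09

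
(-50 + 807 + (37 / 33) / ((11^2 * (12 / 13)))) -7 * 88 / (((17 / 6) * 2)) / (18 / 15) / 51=10458269197 / 13847724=755.23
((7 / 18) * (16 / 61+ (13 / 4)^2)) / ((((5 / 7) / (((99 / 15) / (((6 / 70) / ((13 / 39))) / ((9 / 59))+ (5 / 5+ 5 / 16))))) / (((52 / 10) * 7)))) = 725483759 / 1536285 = 472.23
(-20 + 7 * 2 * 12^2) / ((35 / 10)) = 3992 / 7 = 570.29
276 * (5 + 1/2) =1518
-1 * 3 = -3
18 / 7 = 2.57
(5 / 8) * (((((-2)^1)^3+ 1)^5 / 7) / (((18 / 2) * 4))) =-12005 / 288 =-41.68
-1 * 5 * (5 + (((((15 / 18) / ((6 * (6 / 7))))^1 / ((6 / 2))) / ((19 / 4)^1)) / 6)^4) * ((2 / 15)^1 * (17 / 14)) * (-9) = 9887770763143919585 / 271429001340505344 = 36.43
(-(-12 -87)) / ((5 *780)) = 33 / 1300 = 0.03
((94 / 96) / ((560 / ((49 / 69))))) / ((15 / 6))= 329 / 662400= 0.00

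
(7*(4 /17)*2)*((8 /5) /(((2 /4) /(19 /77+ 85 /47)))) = 952064 /43945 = 21.66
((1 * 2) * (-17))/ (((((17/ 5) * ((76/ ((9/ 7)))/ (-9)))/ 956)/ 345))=66788550/ 133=502169.55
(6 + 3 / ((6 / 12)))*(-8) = -96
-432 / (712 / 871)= -47034 / 89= -528.47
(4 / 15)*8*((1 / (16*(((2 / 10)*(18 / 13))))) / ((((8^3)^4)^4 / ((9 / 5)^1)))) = 13 / 334511177977959347123035774089725422589706240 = 0.00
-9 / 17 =-0.53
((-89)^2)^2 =62742241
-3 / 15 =-1 / 5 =-0.20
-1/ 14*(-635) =635/ 14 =45.36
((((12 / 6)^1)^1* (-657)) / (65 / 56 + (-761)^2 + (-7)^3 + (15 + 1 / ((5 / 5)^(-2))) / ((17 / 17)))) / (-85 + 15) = 5256 / 162062645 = 0.00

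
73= 73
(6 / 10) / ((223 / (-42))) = -126 / 1115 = -0.11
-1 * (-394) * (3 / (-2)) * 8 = -4728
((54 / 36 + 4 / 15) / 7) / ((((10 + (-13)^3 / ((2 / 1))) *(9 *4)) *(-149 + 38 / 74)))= 1961 / 45210455640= 0.00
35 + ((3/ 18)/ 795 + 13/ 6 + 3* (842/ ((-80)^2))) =37.56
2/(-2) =-1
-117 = -117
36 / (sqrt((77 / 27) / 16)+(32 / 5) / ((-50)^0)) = 2488320 / 440443 - 10800*sqrt(231) / 440443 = 5.28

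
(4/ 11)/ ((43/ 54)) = 216/ 473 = 0.46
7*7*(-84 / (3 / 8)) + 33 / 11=-10973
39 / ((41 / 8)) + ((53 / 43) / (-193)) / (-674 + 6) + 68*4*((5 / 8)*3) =117649082677 / 227293012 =517.61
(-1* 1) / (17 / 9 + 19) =-9 / 188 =-0.05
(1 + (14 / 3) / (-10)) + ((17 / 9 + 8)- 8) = 109 / 45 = 2.42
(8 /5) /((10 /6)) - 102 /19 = -2094 /475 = -4.41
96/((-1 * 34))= -2.82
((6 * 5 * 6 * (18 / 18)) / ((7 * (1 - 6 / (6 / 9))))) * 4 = -90 / 7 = -12.86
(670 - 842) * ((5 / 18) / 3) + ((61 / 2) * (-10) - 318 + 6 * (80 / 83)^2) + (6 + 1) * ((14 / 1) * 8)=28021013 / 186003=150.65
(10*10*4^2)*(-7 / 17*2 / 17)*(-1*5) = 112000 / 289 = 387.54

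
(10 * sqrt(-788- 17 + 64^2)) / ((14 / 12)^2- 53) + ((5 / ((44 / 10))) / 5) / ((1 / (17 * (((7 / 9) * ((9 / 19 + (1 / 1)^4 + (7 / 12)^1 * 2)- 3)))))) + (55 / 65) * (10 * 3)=7131625 / 293436- 360 * sqrt(3291) / 1859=13.19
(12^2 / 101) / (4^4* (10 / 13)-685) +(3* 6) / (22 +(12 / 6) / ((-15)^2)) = 143675117 / 176303580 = 0.81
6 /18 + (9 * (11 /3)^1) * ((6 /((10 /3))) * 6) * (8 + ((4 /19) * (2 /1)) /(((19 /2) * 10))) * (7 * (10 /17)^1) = 1081376797 /92055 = 11747.07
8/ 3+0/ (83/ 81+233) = 8/ 3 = 2.67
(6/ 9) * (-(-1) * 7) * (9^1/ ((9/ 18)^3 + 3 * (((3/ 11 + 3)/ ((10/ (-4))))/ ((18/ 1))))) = -18480/ 41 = -450.73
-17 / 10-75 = -767 / 10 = -76.70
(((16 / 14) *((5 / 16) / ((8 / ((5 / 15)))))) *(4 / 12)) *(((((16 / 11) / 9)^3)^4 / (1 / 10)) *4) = 0.00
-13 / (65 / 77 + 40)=-1001 / 3145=-0.32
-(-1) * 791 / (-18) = -791 / 18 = -43.94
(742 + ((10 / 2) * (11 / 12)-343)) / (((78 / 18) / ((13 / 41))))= 4843 / 164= 29.53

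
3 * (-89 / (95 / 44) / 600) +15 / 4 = 33667 / 9500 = 3.54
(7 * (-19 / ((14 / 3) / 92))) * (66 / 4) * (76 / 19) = -173052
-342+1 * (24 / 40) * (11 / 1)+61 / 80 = -26771 / 80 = -334.64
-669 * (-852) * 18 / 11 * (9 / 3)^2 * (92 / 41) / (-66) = -1415850192 / 4961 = -285396.13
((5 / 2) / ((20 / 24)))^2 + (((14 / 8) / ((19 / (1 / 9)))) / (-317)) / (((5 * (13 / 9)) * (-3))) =42281467 / 4697940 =9.00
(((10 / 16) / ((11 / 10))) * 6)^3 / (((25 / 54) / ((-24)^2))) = 65610000 / 1331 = 49293.76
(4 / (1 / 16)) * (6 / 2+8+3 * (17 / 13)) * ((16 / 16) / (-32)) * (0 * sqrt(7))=0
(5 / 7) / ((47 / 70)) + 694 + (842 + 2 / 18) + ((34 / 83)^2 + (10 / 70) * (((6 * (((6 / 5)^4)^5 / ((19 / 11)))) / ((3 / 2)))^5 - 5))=313968313258152580765808805816377859305438582761510940514096292274067108452784511005913727528 / 398440090901052905683443588292941591255734261334264800780147197656333446502685546875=787993779.81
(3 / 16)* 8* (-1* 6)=-9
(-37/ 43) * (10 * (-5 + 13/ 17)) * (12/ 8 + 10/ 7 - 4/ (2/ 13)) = -253080/ 301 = -840.80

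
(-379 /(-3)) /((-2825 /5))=-379 /1695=-0.22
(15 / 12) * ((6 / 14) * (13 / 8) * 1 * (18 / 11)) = 1755 / 1232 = 1.42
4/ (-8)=-1/ 2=-0.50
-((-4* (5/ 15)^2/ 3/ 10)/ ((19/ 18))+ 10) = -2846/ 285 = -9.99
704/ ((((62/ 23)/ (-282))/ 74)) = -168947328/ 31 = -5449913.81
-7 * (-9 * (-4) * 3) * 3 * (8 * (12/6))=-36288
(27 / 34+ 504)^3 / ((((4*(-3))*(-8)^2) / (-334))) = 281432872802583 / 5030912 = 55940726.61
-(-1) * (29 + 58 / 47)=30.23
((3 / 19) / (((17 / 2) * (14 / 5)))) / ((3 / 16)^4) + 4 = 571868 / 61047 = 9.37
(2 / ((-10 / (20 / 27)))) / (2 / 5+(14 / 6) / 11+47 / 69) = -1265 / 11043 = -0.11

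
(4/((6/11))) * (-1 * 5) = -110/3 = -36.67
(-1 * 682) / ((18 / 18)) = -682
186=186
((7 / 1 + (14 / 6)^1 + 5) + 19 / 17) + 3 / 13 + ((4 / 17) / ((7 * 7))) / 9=1528411 / 97461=15.68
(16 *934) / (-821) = -14944 / 821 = -18.20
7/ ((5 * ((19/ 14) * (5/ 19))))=98/ 25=3.92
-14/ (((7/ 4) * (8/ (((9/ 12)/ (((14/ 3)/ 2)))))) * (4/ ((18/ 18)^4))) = -9/ 112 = -0.08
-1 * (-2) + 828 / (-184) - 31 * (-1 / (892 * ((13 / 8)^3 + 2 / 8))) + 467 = 15537781 / 33450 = 464.51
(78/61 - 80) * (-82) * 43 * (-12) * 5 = -16654280.66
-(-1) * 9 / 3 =3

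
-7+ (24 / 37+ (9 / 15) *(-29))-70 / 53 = -245832 / 9805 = -25.07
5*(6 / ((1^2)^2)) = 30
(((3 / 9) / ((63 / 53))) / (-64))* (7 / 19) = -53 / 32832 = -0.00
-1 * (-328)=328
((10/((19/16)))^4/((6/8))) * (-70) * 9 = -550502400000/130321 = -4224203.31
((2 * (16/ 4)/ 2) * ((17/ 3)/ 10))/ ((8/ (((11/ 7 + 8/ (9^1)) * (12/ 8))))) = 527/ 504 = 1.05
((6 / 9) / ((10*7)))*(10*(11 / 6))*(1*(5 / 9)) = 55 / 567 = 0.10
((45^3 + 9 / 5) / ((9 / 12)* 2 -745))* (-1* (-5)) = -911268 / 1487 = -612.82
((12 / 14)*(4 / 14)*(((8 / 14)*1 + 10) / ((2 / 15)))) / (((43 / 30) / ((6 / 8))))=149850 / 14749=10.16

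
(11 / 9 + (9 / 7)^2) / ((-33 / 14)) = -2536 / 2079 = -1.22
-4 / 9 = -0.44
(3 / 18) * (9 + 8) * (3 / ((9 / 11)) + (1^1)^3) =119 / 9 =13.22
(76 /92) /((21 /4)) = 76 /483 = 0.16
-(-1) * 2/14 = 1/7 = 0.14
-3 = -3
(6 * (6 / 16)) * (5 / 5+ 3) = 9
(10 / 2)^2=25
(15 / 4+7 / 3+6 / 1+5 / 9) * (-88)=-10010 / 9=-1112.22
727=727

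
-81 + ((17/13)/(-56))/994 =-58614209/723632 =-81.00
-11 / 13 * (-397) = 4367 / 13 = 335.92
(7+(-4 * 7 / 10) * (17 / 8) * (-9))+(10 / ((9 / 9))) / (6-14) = 59.30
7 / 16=0.44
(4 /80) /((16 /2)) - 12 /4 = -479 /160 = -2.99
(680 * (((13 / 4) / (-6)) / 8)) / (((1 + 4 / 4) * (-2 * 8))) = 1105 / 768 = 1.44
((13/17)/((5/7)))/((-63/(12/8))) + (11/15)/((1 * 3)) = 67/306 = 0.22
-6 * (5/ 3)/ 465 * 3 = -2/ 31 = -0.06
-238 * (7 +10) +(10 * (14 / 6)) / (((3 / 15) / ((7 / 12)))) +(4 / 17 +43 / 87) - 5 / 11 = -388276225 / 97614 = -3977.67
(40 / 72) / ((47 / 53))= 265 / 423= 0.63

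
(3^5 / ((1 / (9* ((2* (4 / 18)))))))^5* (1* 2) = 1735247072139264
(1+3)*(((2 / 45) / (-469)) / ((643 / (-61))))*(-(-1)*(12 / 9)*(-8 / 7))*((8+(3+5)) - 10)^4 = -749568 / 10554845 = -0.07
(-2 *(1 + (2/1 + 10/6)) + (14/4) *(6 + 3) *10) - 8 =893/3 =297.67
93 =93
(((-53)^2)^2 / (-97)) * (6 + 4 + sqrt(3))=-78904810 / 97 -7890481 * sqrt(3) / 97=-954345.61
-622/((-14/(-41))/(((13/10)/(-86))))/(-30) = -165763/180600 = -0.92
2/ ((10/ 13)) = 13/ 5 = 2.60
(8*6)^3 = 110592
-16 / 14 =-1.14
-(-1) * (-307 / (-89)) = 307 / 89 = 3.45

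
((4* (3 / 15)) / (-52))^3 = -1 / 274625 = -0.00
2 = 2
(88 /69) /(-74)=-44 /2553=-0.02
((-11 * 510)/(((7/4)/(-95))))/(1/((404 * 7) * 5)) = 4306236000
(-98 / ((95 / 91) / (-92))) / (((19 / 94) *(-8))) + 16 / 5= -5337.72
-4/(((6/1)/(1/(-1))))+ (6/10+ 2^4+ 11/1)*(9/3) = 1252/15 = 83.47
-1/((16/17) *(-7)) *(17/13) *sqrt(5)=289 *sqrt(5)/1456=0.44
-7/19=-0.37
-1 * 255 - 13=-268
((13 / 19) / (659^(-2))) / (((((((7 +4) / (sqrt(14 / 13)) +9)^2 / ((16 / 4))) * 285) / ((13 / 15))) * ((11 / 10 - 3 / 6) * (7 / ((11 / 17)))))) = 17483503375624 / 159668384895 - 142089794704 * sqrt(182) / 17740931655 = 1.45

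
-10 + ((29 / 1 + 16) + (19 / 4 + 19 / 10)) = 833 / 20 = 41.65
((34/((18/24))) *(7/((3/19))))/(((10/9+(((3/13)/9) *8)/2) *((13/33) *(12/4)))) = 99484/71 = 1401.18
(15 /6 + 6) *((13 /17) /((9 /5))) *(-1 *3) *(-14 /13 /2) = 35 /6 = 5.83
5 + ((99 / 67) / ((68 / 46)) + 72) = 177683 / 2278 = 78.00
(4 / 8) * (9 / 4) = 9 / 8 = 1.12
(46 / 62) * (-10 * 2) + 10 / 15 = -1318 / 93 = -14.17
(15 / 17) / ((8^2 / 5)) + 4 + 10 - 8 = 6603 / 1088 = 6.07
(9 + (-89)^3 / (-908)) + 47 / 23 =16444919 / 20884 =787.44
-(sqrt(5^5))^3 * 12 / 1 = -2096313.73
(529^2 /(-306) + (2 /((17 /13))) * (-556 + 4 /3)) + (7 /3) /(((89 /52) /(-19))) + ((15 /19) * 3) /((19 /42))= -1783.49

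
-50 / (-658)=0.08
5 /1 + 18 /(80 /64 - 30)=503 /115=4.37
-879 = -879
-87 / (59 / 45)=-3915 / 59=-66.36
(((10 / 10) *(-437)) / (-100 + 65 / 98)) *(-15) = -42826 / 649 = -65.99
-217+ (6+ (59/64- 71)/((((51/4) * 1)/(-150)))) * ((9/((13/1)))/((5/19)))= 17394631/8840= 1967.72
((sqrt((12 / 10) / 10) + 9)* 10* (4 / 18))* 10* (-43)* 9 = -77400 - 1720* sqrt(3) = -80379.13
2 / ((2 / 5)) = 5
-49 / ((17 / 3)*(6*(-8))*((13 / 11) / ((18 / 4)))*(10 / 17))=4851 / 4160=1.17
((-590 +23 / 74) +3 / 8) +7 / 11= -1916735 / 3256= -588.68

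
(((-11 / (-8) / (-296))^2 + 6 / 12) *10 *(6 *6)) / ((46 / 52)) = 1640242305 / 8060672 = 203.49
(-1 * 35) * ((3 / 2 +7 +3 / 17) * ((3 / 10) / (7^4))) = -885 / 23324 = -0.04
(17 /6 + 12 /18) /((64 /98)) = 343 /64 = 5.36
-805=-805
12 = 12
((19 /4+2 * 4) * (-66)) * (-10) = 8415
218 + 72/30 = 1102/5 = 220.40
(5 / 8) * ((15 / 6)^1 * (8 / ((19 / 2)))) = 25 / 19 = 1.32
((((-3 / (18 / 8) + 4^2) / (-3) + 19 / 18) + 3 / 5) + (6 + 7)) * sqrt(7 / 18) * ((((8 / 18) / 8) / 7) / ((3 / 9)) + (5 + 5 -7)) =37211 * sqrt(14) / 7560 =18.42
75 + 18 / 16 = 609 / 8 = 76.12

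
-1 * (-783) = 783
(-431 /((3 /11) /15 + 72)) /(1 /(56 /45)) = -265496 /35649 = -7.45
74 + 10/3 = 232/3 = 77.33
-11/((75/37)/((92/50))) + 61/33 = -55939/6875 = -8.14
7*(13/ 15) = 6.07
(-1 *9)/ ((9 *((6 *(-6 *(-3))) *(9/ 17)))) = -17/ 972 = -0.02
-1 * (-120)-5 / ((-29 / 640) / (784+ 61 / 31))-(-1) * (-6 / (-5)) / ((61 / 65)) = 4762698802 / 54839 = 86848.75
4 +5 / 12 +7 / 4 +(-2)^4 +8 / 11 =1511 / 66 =22.89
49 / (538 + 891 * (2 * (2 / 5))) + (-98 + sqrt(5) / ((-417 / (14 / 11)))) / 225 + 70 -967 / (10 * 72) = 768422819 / 11257200 -14 * sqrt(5) / 1032075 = 68.26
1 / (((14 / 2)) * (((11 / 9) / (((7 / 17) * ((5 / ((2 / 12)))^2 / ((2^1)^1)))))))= 4050 / 187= 21.66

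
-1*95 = -95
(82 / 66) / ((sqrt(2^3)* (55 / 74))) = 1517* sqrt(2) / 3630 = 0.59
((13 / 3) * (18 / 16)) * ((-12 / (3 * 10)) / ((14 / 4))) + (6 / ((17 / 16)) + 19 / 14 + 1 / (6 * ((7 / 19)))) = 24631 / 3570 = 6.90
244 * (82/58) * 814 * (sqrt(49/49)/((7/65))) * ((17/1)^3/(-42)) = -1300254043660/4263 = -305009158.73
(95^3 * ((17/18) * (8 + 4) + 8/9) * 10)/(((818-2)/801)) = 20984253125/204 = 102863985.91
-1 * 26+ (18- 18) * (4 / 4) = -26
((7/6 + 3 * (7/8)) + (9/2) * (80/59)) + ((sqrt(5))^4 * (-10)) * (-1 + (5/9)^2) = 182.73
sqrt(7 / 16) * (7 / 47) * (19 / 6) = 133 * sqrt(7) / 1128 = 0.31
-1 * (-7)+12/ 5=47/ 5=9.40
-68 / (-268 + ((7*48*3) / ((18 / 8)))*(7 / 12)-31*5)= 0.42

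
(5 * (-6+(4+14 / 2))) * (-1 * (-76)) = 1900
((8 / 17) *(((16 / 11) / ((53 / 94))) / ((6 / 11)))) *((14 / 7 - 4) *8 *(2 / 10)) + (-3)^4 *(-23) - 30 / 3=-25409851 / 13515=-1880.12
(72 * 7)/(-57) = -168/19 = -8.84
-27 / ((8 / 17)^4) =-2255067 / 4096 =-550.55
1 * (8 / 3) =2.67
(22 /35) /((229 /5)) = 22 /1603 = 0.01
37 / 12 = 3.08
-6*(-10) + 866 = 926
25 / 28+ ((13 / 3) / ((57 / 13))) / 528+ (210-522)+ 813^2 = 417546359995 / 632016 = 660657.89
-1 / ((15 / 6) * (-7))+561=19637 / 35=561.06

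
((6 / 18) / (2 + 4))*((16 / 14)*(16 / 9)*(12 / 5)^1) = 256 / 945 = 0.27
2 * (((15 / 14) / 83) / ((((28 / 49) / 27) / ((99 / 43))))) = 2.81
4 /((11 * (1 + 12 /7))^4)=9604 /1908029761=0.00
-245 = -245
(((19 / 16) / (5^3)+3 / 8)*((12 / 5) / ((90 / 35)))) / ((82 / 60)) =5383 / 20500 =0.26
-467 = -467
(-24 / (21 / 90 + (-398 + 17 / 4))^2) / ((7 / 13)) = -0.00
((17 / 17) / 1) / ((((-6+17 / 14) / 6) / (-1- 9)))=840 / 67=12.54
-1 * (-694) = 694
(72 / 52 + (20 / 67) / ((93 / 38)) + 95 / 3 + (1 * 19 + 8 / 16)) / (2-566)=-2844461 / 30457128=-0.09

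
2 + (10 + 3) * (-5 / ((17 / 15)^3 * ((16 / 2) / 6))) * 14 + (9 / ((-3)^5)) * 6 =-41304659 / 88434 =-467.07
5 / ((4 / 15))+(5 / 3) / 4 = 115 / 6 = 19.17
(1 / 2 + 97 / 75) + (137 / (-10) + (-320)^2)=7679107 / 75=102388.09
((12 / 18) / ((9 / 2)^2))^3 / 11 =512 / 157837977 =0.00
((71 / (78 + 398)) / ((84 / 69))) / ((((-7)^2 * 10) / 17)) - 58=-22279647 / 384160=-58.00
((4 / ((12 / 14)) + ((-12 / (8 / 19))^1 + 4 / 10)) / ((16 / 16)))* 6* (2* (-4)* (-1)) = -5624 / 5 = -1124.80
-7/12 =-0.58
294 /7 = 42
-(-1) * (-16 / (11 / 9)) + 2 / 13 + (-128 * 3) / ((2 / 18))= -496058 / 143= -3468.94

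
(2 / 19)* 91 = 182 / 19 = 9.58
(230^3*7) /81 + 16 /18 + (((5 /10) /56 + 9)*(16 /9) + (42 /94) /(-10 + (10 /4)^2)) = 140105241599 /133245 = 1051485.92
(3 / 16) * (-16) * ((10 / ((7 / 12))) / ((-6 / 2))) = 120 / 7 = 17.14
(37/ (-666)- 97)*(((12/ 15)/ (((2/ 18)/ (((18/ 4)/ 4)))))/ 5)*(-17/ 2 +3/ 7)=1776699/ 1400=1269.07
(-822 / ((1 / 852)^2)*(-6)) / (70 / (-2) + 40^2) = 3580158528 / 1565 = 2287641.23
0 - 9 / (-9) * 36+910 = 946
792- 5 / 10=1583 / 2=791.50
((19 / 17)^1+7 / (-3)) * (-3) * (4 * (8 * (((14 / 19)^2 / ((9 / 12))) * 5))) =7777280 / 18411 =422.43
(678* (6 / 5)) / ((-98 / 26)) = -52884 / 245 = -215.85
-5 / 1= -5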